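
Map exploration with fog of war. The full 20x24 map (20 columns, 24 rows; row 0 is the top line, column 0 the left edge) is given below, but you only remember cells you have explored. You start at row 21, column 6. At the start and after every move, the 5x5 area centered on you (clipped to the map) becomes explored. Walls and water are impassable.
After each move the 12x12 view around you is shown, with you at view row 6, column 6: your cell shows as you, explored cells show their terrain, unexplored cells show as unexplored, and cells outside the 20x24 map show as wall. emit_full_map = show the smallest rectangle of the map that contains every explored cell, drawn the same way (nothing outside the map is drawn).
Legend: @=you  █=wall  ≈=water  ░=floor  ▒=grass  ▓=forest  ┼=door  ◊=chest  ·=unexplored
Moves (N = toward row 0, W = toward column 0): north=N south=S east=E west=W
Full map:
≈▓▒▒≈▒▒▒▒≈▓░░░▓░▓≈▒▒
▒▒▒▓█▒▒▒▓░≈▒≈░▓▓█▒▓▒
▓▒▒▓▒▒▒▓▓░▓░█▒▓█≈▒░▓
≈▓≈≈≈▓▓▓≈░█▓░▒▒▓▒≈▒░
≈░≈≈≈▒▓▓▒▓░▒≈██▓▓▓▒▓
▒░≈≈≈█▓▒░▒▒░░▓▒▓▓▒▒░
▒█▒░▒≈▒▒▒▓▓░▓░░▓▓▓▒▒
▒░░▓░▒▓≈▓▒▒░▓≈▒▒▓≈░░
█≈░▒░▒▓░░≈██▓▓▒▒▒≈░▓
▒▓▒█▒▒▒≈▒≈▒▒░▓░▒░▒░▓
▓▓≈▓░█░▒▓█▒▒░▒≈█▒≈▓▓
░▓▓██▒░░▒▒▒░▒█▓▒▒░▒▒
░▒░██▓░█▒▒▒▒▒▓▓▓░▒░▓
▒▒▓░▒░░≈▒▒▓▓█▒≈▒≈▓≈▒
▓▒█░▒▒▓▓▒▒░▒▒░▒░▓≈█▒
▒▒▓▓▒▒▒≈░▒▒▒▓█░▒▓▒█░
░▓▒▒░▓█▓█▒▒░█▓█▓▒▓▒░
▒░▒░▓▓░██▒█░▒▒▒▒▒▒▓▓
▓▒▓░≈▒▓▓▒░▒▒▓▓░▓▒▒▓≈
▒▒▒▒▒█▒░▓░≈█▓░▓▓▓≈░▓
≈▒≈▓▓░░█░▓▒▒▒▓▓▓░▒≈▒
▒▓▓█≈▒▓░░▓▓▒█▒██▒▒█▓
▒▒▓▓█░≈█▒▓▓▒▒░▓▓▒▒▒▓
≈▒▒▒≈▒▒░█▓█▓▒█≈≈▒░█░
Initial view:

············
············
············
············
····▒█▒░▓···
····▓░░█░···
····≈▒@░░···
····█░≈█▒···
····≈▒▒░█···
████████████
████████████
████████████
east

············
············
············
············
···▒█▒░▓░···
···▓░░█░▓···
···≈▒▓@░▓···
···█░≈█▒▓···
···≈▒▒░█▓···
████████████
████████████
████████████

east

············
············
············
············
··▒█▒░▓░≈···
··▓░░█░▓▒···
··≈▒▓░@▓▓···
··█░≈█▒▓▓···
··≈▒▒░█▓█···
████████████
████████████
████████████

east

············
············
············
············
·▒█▒░▓░≈█···
·▓░░█░▓▒▒···
·≈▒▓░░@▓▒···
·█░≈█▒▓▓▒···
·≈▒▒░█▓█▓···
████████████
████████████
████████████

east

············
············
············
············
▒█▒░▓░≈█▓···
▓░░█░▓▒▒▒···
≈▒▓░░▓@▒█···
█░≈█▒▓▓▒▒···
≈▒▒░█▓█▓▒···
████████████
████████████
████████████

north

············
············
············
············
····▒░▒▒▓···
▒█▒░▓░≈█▓···
▓░░█░▓@▒▒···
≈▒▓░░▓▓▒█···
█░≈█▒▓▓▒▒···
≈▒▒░█▓█▓▒···
████████████
████████████

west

············
············
············
············
····▓▒░▒▒▓··
·▒█▒░▓░≈█▓··
·▓░░█░@▒▒▒··
·≈▒▓░░▓▓▒█··
·█░≈█▒▓▓▒▒··
·≈▒▒░█▓█▓▒··
████████████
████████████

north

············
············
············
············
····██▒█░···
····▓▒░▒▒▓··
·▒█▒░▓@≈█▓··
·▓░░█░▓▒▒▒··
·≈▒▓░░▓▓▒█··
·█░≈█▒▓▓▒▒··
·≈▒▒░█▓█▓▒··
████████████

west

············
············
············
············
····░██▒█░··
····▓▓▒░▒▒▓·
··▒█▒░@░≈█▓·
··▓░░█░▓▒▒▒·
··≈▒▓░░▓▓▒█·
··█░≈█▒▓▓▒▒·
··≈▒▒░█▓█▓▒·
████████████

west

············
············
············
············
····▓░██▒█░·
····▒▓▓▒░▒▒▓
···▒█▒@▓░≈█▓
···▓░░█░▓▒▒▒
···≈▒▓░░▓▓▒█
···█░≈█▒▓▓▒▒
···≈▒▒░█▓█▓▒
████████████

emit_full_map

·▓░██▒█░·
·▒▓▓▒░▒▒▓
▒█▒@▓░≈█▓
▓░░█░▓▒▒▒
≈▒▓░░▓▓▒█
█░≈█▒▓▓▒▒
≈▒▒░█▓█▓▒

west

············
············
············
············
····▓▓░██▒█░
····≈▒▓▓▒░▒▒
····▒█@░▓░≈█
····▓░░█░▓▒▒
····≈▒▓░░▓▓▒
····█░≈█▒▓▓▒
····≈▒▒░█▓█▓
████████████

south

············
············
············
····▓▓░██▒█░
····≈▒▓▓▒░▒▒
····▒█▒░▓░≈█
····▓░@█░▓▒▒
····≈▒▓░░▓▓▒
····█░≈█▒▓▓▒
····≈▒▒░█▓█▓
████████████
████████████

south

············
············
····▓▓░██▒█░
····≈▒▓▓▒░▒▒
····▒█▒░▓░≈█
····▓░░█░▓▒▒
····≈▒@░░▓▓▒
····█░≈█▒▓▓▒
····≈▒▒░█▓█▓
████████████
████████████
████████████

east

············
············
···▓▓░██▒█░·
···≈▒▓▓▒░▒▒▓
···▒█▒░▓░≈█▓
···▓░░█░▓▒▒▒
···≈▒▓@░▓▓▒█
···█░≈█▒▓▓▒▒
···≈▒▒░█▓█▓▒
████████████
████████████
████████████

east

············
············
··▓▓░██▒█░··
··≈▒▓▓▒░▒▒▓·
··▒█▒░▓░≈█▓·
··▓░░█░▓▒▒▒·
··≈▒▓░@▓▓▒█·
··█░≈█▒▓▓▒▒·
··≈▒▒░█▓█▓▒·
████████████
████████████
████████████

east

············
············
·▓▓░██▒█░···
·≈▒▓▓▒░▒▒▓··
·▒█▒░▓░≈█▓··
·▓░░█░▓▒▒▒··
·≈▒▓░░@▓▒█··
·█░≈█▒▓▓▒▒··
·≈▒▒░█▓█▓▒··
████████████
████████████
████████████

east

············
············
▓▓░██▒█░····
≈▒▓▓▒░▒▒▓···
▒█▒░▓░≈█▓···
▓░░█░▓▒▒▒···
≈▒▓░░▓@▒█···
█░≈█▒▓▓▒▒···
≈▒▒░█▓█▓▒···
████████████
████████████
████████████

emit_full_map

▓▓░██▒█░·
≈▒▓▓▒░▒▒▓
▒█▒░▓░≈█▓
▓░░█░▓▒▒▒
≈▒▓░░▓@▒█
█░≈█▒▓▓▒▒
≈▒▒░█▓█▓▒

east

············
············
▓░██▒█░·····
▒▓▓▒░▒▒▓····
█▒░▓░≈█▓░···
░░█░▓▒▒▒▓···
▒▓░░▓▓@█▒···
░≈█▒▓▓▒▒░···
▒▒░█▓█▓▒█···
████████████
████████████
████████████

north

············
············
············
▓░██▒█░·····
▒▓▓▒░▒▒▓▓···
█▒░▓░≈█▓░···
░░█░▓▒@▒▓···
▒▓░░▓▓▒█▒···
░≈█▒▓▓▒▒░···
▒▒░█▓█▓▒█···
████████████
████████████

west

············
············
············
▓▓░██▒█░····
≈▒▓▓▒░▒▒▓▓··
▒█▒░▓░≈█▓░··
▓░░█░▓@▒▒▓··
≈▒▓░░▓▓▒█▒··
█░≈█▒▓▓▒▒░··
≈▒▒░█▓█▓▒█··
████████████
████████████

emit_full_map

▓▓░██▒█░··
≈▒▓▓▒░▒▒▓▓
▒█▒░▓░≈█▓░
▓░░█░▓@▒▒▓
≈▒▓░░▓▓▒█▒
█░≈█▒▓▓▒▒░
≈▒▒░█▓█▓▒█


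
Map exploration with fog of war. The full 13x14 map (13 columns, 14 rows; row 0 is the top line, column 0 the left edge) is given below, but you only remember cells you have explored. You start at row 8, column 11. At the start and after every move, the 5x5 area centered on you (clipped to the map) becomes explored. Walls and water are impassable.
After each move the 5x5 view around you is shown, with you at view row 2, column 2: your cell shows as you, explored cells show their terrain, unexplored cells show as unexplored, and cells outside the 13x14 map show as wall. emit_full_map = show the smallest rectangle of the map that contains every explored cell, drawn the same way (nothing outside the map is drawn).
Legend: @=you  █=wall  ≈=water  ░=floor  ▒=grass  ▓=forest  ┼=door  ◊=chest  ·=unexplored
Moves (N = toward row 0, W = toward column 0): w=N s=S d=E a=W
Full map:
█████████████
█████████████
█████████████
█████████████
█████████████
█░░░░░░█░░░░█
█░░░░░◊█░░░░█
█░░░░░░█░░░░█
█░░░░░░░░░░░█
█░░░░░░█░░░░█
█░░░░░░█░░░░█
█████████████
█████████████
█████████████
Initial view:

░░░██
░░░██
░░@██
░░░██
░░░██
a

░░░░█
░░░░█
░░@░█
░░░░█
░░░░█

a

█░░░░
█░░░░
░░@░░
█░░░░
█░░░░

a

◊█░░░
░█░░░
░░@░░
░█░░░
░█░░░

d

█░░░░
█░░░░
░░@░░
█░░░░
█░░░░

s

█░░░░
░░░░░
█░@░░
█░░░░
█████

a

░█░░░
░░░░░
░█@░░
░█░░░
█████

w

◊█░░░
░█░░░
░░@░░
░█░░░
░█░░░

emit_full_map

◊█░░░░█
░█░░░░█
░░@░░░█
░█░░░░█
░█░░░░█
██████·

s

░█░░░
░░░░░
░█@░░
░█░░░
█████

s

░░░░░
░█░░░
░█@░░
█████
█████


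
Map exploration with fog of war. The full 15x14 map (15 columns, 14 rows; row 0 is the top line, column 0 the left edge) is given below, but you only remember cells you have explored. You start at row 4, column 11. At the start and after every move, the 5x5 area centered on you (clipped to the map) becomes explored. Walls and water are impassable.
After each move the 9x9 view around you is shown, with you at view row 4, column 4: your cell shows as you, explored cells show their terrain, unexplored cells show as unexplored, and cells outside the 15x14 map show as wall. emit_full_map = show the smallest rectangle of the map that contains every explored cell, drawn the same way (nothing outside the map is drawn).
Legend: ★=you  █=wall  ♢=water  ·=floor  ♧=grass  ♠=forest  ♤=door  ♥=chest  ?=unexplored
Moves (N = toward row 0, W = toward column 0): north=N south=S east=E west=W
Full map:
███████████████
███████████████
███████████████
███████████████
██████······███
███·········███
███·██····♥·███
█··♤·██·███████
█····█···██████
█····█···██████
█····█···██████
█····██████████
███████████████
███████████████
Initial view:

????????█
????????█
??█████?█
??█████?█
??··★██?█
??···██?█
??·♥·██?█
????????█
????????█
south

????????█
??█████?█
??█████?█
??···██?█
??··★██?█
??·♥·██?█
??█████?█
????????█
????????█

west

?????????
???█████?
??██████?
??····██?
??··★·██?
??··♥·██?
??██████?
?????????
?????????

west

?????????
????█████
??███████
??·····██
??··★··██
??···♥·██
??·██████
?????????
?????????

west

?????????
?????████
??███████
??······█
??··★···█
??····♥·█
??█·█████
?????????
?????????

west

?????????
??????███
??███████
??█······
??··★····
??█····♥·
??██·████
?????????
?????????

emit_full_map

????█████
█████████
█······██
··★····██
█····♥·██
██·██████

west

?????????
???????██
??███████
??██·····
??··★····
??██····♥
??·██·███
?????????
?????????

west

?????????
????????█
??███████
??███····
??··★····
??·██····
??♤·██·██
?????????
?????????

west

?????????
?????????
??███████
??████···
??█·★····
??█·██···
??·♤·██·█
?????????
?????????

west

█????????
█????????
█?███████
█?█████··
█?██★····
█?██·██··
█?··♤·██·
█????????
█????????

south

█????????
█?███████
█?█████··
█?██·····
█?██★██··
█?··♤·██·
█?····█??
█????????
█????????

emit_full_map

????????█████
█████████████
█████······██
██·········██
██★██····♥·██
··♤·██·██████
····█????????


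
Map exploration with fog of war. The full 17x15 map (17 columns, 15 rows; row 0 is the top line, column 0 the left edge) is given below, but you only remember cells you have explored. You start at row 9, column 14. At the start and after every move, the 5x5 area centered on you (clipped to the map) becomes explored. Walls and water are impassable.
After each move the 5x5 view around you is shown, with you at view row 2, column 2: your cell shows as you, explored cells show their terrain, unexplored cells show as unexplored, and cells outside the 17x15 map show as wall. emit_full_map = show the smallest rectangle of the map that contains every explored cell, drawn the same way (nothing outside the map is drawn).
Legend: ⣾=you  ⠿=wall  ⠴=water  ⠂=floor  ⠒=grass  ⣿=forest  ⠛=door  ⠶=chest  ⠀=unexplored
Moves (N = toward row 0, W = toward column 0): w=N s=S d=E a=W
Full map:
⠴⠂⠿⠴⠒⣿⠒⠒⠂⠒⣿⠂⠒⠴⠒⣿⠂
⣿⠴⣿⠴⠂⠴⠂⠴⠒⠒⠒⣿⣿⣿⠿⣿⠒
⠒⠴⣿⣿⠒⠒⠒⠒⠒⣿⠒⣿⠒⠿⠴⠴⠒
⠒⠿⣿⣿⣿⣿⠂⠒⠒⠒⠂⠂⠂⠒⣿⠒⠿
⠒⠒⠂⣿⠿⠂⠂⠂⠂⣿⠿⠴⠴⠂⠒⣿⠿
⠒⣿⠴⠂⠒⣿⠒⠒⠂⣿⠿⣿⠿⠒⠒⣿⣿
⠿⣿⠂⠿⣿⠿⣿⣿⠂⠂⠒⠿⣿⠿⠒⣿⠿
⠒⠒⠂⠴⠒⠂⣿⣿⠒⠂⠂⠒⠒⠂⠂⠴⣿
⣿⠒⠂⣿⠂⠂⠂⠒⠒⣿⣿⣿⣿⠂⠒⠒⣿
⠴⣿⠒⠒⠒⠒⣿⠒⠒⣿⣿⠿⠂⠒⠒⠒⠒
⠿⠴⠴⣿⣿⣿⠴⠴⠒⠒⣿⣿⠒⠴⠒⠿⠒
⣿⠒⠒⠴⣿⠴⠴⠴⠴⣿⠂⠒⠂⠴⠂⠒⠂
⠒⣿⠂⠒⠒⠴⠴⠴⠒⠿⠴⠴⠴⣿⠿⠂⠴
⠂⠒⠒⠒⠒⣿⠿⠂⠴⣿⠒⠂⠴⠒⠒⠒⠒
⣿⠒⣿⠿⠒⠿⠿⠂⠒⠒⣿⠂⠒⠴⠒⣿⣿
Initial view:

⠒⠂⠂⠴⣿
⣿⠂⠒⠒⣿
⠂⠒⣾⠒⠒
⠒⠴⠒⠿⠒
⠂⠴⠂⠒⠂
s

⣿⠂⠒⠒⣿
⠂⠒⠒⠒⠒
⠒⠴⣾⠿⠒
⠂⠴⠂⠒⠂
⠴⣿⠿⠂⠴

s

⠂⠒⠒⠒⠒
⠒⠴⠒⠿⠒
⠂⠴⣾⠒⠂
⠴⣿⠿⠂⠴
⠴⠒⠒⠒⠒

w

⣿⠂⠒⠒⣿
⠂⠒⠒⠒⠒
⠒⠴⣾⠿⠒
⠂⠴⠂⠒⠂
⠴⣿⠿⠂⠴

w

⠒⠂⠂⠴⣿
⣿⠂⠒⠒⣿
⠂⠒⣾⠒⠒
⠒⠴⠒⠿⠒
⠂⠴⠂⠒⠂

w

⣿⠿⠒⣿⠿
⠒⠂⠂⠴⣿
⣿⠂⣾⠒⣿
⠂⠒⠒⠒⠒
⠒⠴⠒⠿⠒

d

⠿⠒⣿⠿⠿
⠂⠂⠴⣿⠿
⠂⠒⣾⣿⠿
⠒⠒⠒⠒⠿
⠴⠒⠿⠒⠿

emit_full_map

⣿⠿⠒⣿⠿
⠒⠂⠂⠴⣿
⣿⠂⠒⣾⣿
⠂⠒⠒⠒⠒
⠒⠴⠒⠿⠒
⠂⠴⠂⠒⠂
⠴⣿⠿⠂⠴
⠴⠒⠒⠒⠒

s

⠂⠂⠴⣿⠿
⠂⠒⠒⣿⠿
⠒⠒⣾⠒⠿
⠴⠒⠿⠒⠿
⠴⠂⠒⠂⠿

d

⠂⠴⣿⠿⠿
⠒⠒⣿⠿⠿
⠒⠒⣾⠿⠿
⠒⠿⠒⠿⠿
⠂⠒⠂⠿⠿

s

⠒⠒⣿⠿⠿
⠒⠒⠒⠿⠿
⠒⠿⣾⠿⠿
⠂⠒⠂⠿⠿
⠿⠂⠴⠿⠿

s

⠒⠒⠒⠿⠿
⠒⠿⠒⠿⠿
⠂⠒⣾⠿⠿
⠿⠂⠴⠿⠿
⠒⠒⠒⠿⠿

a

⠒⠒⠒⠒⠿
⠴⠒⠿⠒⠿
⠴⠂⣾⠂⠿
⣿⠿⠂⠴⠿
⠒⠒⠒⠒⠿

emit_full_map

⣿⠿⠒⣿⠿
⠒⠂⠂⠴⣿
⣿⠂⠒⠒⣿
⠂⠒⠒⠒⠒
⠒⠴⠒⠿⠒
⠂⠴⠂⣾⠂
⠴⣿⠿⠂⠴
⠴⠒⠒⠒⠒

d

⠒⠒⠒⠿⠿
⠒⠿⠒⠿⠿
⠂⠒⣾⠿⠿
⠿⠂⠴⠿⠿
⠒⠒⠒⠿⠿

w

⠒⠒⣿⠿⠿
⠒⠒⠒⠿⠿
⠒⠿⣾⠿⠿
⠂⠒⠂⠿⠿
⠿⠂⠴⠿⠿


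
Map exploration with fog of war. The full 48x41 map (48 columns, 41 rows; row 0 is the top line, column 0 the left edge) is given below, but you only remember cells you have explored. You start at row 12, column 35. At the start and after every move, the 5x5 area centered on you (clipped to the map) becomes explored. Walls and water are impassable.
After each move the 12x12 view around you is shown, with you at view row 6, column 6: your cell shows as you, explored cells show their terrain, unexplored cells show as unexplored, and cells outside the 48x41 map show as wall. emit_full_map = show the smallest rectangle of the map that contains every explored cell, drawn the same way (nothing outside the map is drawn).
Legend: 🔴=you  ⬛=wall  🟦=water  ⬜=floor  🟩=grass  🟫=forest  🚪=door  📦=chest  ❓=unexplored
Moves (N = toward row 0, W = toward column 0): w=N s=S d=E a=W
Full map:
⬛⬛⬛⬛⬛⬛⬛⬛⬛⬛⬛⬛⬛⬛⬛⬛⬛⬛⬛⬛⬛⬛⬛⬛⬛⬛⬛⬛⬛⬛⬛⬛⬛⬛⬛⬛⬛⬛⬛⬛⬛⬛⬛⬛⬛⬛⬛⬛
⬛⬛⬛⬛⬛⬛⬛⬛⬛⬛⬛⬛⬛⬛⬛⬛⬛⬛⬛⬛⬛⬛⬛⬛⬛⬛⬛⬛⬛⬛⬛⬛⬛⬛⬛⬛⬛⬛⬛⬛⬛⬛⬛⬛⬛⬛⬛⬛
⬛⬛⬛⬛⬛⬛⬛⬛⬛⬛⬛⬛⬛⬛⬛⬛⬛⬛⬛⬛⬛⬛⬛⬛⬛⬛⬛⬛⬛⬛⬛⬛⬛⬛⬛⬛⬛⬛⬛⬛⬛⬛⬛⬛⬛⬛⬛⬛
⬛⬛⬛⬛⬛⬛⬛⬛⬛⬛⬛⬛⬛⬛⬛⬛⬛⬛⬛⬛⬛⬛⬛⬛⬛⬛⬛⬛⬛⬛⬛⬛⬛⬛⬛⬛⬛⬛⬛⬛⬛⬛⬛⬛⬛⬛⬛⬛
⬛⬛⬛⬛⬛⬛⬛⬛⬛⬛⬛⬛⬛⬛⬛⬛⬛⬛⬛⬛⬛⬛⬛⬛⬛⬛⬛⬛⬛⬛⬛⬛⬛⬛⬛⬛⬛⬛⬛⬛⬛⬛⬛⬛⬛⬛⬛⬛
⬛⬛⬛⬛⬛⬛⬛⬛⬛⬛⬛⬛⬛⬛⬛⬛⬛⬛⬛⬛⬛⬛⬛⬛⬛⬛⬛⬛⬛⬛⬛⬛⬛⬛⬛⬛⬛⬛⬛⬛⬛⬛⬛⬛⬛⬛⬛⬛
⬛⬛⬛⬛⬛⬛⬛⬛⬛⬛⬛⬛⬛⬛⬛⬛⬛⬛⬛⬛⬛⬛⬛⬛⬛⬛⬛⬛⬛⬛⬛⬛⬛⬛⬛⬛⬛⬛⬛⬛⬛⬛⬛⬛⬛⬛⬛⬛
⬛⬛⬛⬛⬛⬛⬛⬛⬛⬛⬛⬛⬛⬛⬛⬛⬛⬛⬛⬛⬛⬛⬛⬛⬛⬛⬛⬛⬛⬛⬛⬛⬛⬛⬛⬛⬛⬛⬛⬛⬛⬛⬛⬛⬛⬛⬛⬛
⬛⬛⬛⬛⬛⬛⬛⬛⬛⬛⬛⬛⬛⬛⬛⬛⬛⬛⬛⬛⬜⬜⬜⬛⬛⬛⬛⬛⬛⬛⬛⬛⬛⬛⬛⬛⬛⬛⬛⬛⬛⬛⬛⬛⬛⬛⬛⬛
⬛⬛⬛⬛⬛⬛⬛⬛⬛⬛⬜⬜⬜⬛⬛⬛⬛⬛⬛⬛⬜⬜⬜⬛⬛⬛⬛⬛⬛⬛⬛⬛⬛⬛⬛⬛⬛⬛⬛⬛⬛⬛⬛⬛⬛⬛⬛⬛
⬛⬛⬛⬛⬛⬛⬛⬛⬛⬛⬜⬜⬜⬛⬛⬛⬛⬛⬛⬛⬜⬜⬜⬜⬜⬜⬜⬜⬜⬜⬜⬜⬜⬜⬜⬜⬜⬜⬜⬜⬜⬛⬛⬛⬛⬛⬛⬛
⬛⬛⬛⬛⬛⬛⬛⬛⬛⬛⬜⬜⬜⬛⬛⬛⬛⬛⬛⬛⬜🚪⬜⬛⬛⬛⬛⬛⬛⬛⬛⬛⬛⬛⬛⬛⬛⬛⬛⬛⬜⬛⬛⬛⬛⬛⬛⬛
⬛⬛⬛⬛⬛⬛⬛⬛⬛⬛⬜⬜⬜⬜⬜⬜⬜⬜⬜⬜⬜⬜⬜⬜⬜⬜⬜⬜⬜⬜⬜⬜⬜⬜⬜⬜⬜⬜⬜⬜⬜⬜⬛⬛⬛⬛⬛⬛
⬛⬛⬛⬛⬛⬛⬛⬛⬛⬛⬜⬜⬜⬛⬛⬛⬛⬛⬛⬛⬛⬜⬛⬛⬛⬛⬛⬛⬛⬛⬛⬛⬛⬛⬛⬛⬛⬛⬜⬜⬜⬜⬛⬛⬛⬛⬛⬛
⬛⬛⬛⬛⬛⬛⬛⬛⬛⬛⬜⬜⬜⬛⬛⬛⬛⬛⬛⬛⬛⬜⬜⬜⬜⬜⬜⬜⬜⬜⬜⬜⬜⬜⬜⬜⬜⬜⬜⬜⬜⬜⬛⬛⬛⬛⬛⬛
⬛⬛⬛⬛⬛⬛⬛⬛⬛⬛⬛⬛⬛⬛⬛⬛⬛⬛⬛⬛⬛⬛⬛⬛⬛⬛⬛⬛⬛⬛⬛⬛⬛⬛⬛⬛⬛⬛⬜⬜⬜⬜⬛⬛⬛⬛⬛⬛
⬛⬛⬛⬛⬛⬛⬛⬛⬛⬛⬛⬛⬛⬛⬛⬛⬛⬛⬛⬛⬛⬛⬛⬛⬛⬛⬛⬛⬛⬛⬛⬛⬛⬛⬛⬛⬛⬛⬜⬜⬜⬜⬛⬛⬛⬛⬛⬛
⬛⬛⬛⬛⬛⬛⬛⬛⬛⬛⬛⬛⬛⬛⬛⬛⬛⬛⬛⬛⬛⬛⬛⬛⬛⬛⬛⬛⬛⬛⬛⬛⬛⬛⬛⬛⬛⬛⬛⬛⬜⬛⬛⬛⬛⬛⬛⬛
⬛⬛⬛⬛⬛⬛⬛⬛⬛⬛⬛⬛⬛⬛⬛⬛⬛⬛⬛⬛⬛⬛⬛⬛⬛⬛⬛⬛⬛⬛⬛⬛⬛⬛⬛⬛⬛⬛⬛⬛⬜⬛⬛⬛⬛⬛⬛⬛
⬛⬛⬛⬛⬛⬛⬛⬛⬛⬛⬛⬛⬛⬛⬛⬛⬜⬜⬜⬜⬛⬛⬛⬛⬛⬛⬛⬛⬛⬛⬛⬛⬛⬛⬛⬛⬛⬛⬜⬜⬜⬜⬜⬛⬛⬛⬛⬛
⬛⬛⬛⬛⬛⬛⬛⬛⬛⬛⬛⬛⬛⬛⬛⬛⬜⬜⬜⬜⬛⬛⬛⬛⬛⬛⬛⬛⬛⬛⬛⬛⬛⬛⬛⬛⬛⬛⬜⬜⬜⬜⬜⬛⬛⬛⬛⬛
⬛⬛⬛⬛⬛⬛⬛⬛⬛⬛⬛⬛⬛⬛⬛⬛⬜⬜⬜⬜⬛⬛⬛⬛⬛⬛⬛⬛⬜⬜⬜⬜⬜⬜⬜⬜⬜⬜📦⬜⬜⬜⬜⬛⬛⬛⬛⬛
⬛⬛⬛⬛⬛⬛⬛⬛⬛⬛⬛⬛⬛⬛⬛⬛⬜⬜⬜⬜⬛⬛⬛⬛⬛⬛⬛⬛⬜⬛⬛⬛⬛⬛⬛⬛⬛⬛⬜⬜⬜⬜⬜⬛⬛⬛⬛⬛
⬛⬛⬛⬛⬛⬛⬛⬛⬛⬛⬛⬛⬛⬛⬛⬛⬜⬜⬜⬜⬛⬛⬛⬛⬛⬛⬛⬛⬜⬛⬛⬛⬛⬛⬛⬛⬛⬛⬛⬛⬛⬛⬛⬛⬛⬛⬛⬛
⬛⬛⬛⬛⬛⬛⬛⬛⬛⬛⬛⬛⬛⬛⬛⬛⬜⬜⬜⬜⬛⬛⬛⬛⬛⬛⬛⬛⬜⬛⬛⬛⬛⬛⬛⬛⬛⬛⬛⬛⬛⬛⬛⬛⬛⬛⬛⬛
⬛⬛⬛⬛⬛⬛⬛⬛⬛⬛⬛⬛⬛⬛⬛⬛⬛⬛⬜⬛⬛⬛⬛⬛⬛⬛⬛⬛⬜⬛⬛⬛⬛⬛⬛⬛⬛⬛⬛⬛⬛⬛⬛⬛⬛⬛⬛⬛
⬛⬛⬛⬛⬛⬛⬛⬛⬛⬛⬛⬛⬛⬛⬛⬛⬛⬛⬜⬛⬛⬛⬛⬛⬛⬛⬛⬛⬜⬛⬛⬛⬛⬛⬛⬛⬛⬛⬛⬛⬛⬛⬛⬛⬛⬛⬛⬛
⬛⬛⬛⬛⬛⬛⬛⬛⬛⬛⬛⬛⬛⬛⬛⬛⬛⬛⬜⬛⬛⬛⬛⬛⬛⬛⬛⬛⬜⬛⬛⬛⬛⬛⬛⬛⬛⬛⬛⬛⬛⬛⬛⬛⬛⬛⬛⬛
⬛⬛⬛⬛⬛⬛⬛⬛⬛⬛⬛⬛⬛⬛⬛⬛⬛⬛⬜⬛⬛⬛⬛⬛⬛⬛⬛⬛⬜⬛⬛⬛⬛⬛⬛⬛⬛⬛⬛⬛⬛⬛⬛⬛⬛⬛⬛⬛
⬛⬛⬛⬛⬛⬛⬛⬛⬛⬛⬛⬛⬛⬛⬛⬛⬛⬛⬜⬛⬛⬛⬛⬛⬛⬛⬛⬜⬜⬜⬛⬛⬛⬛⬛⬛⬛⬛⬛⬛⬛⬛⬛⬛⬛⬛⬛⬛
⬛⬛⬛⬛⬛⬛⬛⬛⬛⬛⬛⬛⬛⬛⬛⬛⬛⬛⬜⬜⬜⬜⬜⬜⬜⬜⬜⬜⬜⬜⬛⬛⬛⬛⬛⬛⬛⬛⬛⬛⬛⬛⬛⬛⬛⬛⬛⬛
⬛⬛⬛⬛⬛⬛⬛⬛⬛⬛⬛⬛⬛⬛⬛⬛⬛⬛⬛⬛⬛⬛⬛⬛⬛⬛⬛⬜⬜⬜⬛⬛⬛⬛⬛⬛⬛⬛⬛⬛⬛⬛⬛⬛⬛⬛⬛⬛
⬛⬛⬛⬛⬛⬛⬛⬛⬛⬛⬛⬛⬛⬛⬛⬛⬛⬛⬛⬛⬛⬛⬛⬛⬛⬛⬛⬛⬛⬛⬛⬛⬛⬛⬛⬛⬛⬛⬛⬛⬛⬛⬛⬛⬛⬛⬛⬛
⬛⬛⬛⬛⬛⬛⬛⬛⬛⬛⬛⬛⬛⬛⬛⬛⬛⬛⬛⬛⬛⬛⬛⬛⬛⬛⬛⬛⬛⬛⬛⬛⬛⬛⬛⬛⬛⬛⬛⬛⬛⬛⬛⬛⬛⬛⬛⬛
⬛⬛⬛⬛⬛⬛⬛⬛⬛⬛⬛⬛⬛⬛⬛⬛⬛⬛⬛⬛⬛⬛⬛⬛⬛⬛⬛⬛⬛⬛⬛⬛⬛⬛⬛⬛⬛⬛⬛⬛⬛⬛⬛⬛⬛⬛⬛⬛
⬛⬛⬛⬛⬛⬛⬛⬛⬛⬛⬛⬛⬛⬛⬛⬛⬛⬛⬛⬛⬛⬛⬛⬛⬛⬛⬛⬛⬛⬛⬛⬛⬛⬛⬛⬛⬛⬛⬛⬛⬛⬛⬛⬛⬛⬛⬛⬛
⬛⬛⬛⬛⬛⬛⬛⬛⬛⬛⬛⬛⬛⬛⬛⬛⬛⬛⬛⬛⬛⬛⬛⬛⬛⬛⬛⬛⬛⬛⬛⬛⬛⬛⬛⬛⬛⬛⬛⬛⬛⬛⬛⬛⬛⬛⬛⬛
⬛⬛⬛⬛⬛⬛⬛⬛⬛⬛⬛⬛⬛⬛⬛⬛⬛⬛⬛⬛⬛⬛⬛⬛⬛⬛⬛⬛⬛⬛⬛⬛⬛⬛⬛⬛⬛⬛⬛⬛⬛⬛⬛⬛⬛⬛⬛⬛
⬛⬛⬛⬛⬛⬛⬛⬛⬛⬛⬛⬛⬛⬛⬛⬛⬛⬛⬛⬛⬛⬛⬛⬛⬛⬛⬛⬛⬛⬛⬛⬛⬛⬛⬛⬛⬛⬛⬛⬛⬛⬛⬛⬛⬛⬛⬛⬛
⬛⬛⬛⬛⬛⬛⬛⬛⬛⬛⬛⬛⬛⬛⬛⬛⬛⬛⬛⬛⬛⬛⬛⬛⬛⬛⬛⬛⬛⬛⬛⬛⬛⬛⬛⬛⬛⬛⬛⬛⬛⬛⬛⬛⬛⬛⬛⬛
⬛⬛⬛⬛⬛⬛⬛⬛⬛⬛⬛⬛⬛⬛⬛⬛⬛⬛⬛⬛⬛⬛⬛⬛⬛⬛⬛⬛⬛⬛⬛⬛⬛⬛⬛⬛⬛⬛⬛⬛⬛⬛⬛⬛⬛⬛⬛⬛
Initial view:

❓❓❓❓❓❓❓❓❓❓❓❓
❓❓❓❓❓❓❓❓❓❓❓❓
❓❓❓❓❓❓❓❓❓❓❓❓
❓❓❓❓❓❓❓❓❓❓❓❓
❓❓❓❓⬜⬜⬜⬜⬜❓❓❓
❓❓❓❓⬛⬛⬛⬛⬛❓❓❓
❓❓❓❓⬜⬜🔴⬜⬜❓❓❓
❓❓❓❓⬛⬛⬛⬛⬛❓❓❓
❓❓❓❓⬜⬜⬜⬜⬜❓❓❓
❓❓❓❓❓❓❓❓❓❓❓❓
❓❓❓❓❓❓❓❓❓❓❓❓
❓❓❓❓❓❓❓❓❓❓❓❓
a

❓❓❓❓❓❓❓❓❓❓❓❓
❓❓❓❓❓❓❓❓❓❓❓❓
❓❓❓❓❓❓❓❓❓❓❓❓
❓❓❓❓❓❓❓❓❓❓❓❓
❓❓❓❓⬜⬜⬜⬜⬜⬜❓❓
❓❓❓❓⬛⬛⬛⬛⬛⬛❓❓
❓❓❓❓⬜⬜🔴⬜⬜⬜❓❓
❓❓❓❓⬛⬛⬛⬛⬛⬛❓❓
❓❓❓❓⬜⬜⬜⬜⬜⬜❓❓
❓❓❓❓❓❓❓❓❓❓❓❓
❓❓❓❓❓❓❓❓❓❓❓❓
❓❓❓❓❓❓❓❓❓❓❓❓

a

❓❓❓❓❓❓❓❓❓❓❓❓
❓❓❓❓❓❓❓❓❓❓❓❓
❓❓❓❓❓❓❓❓❓❓❓❓
❓❓❓❓❓❓❓❓❓❓❓❓
❓❓❓❓⬜⬜⬜⬜⬜⬜⬜❓
❓❓❓❓⬛⬛⬛⬛⬛⬛⬛❓
❓❓❓❓⬜⬜🔴⬜⬜⬜⬜❓
❓❓❓❓⬛⬛⬛⬛⬛⬛⬛❓
❓❓❓❓⬜⬜⬜⬜⬜⬜⬜❓
❓❓❓❓❓❓❓❓❓❓❓❓
❓❓❓❓❓❓❓❓❓❓❓❓
❓❓❓❓❓❓❓❓❓❓❓❓

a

❓❓❓❓❓❓❓❓❓❓❓❓
❓❓❓❓❓❓❓❓❓❓❓❓
❓❓❓❓❓❓❓❓❓❓❓❓
❓❓❓❓❓❓❓❓❓❓❓❓
❓❓❓❓⬜⬜⬜⬜⬜⬜⬜⬜
❓❓❓❓⬛⬛⬛⬛⬛⬛⬛⬛
❓❓❓❓⬜⬜🔴⬜⬜⬜⬜⬜
❓❓❓❓⬛⬛⬛⬛⬛⬛⬛⬛
❓❓❓❓⬜⬜⬜⬜⬜⬜⬜⬜
❓❓❓❓❓❓❓❓❓❓❓❓
❓❓❓❓❓❓❓❓❓❓❓❓
❓❓❓❓❓❓❓❓❓❓❓❓

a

❓❓❓❓❓❓❓❓❓❓❓❓
❓❓❓❓❓❓❓❓❓❓❓❓
❓❓❓❓❓❓❓❓❓❓❓❓
❓❓❓❓❓❓❓❓❓❓❓❓
❓❓❓❓⬜⬜⬜⬜⬜⬜⬜⬜
❓❓❓❓⬛⬛⬛⬛⬛⬛⬛⬛
❓❓❓❓⬜⬜🔴⬜⬜⬜⬜⬜
❓❓❓❓⬛⬛⬛⬛⬛⬛⬛⬛
❓❓❓❓⬜⬜⬜⬜⬜⬜⬜⬜
❓❓❓❓❓❓❓❓❓❓❓❓
❓❓❓❓❓❓❓❓❓❓❓❓
❓❓❓❓❓❓❓❓❓❓❓❓


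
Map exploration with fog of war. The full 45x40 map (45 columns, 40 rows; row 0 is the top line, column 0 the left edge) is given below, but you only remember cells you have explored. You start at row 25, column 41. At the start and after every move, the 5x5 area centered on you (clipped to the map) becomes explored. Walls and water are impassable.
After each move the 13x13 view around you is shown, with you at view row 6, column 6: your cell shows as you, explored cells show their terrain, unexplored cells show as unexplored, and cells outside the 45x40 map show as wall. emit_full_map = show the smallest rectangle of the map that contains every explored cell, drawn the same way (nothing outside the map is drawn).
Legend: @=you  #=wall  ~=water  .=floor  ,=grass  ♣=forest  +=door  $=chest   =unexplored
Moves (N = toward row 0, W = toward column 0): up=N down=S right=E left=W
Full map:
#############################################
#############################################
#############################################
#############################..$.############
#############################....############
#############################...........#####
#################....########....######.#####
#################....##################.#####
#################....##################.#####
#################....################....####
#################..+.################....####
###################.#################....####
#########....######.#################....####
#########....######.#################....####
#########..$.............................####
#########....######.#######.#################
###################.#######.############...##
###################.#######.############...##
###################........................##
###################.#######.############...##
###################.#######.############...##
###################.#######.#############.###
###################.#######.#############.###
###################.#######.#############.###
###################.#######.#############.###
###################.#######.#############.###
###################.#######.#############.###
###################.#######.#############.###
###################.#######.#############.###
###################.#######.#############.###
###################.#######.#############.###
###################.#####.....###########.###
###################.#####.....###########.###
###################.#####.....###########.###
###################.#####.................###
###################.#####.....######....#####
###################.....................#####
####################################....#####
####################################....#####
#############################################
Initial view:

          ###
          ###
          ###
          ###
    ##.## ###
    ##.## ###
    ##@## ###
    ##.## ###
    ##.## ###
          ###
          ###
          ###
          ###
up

          ###
          ###
          ###
          ###
    ##.## ###
    ##.## ###
    ##@## ###
    ##.## ###
    ##.## ###
    ##.## ###
          ###
          ###
          ###

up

          ###
          ###
          ###
          ###
    ##.## ###
    ##.## ###
    ##@## ###
    ##.## ###
    ##.## ###
    ##.## ###
    ##.## ###
          ###
          ###

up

          ###
          ###
          ###
          ###
    #...# ###
    ##.## ###
    ##@## ###
    ##.## ###
    ##.## ###
    ##.## ###
    ##.## ###
    ##.## ###
          ###

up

          ###
          ###
          ###
          ###
    #...# ###
    #...# ###
    ##@## ###
    ##.## ###
    ##.## ###
    ##.## ###
    ##.## ###
    ##.## ###
    ##.## ###

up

          ###
          ###
          ###
          ###
    ....# ###
    #...# ###
    #.@.# ###
    ##.## ###
    ##.## ###
    ##.## ###
    ##.## ###
    ##.## ###
    ##.## ###

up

          ###
          ###
          ###
          ###
    #...# ###
    ....# ###
    #.@.# ###
    #...# ###
    ##.## ###
    ##.## ###
    ##.## ###
    ##.## ###
    ##.## ###

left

           ##
           ##
           ##
           ##
    ##...# ##
    .....# ##
    ##@..# ##
    ##...# ##
    ###.## ##
     ##.## ##
     ##.## ##
     ##.## ##
     ##.## ##

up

           ##
           ##
           ##
           ##
    ##...  ##
    ##...# ##
    ..@..# ##
    ##...# ##
    ##...# ##
    ###.## ##
     ##.## ##
     ##.## ##
     ##.## ##

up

           ##
           ##
           ##
           ##
    #####  ##
    ##...  ##
    ##@..# ##
    .....# ##
    ##...# ##
    ##...# ##
    ###.## ##
     ##.## ##
     ##.## ##

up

           ##
           ##
           ##
           ##
    ...##  ##
    #####  ##
    ##@..  ##
    ##...# ##
    .....# ##
    ##...# ##
    ##...# ##
    ###.## ##
     ##.## ##

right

          ###
          ###
          ###
          ###
   ...### ###
   ###### ###
   ##.@.# ###
   ##...# ###
   .....# ###
   ##...# ###
   ##...# ###
   ###.## ###
    ##.## ###

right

         ####
         ####
         ####
         ####
  ...########
  ###########
  ##..@######
  ##...######
  .....######
  ##...# ####
  ##...# ####
  ###.## ####
   ##.## ####

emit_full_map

...####
#######
##..@##
##...##
.....##
##...# 
##...# 
###.## 
 ##.## 
 ##.## 
 ##.## 
 ##.## 
 ##.## 
 ##.## 

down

         ####
         ####
         ####
  ...########
  ###########
  ##...######
  ##..@######
  .....######
  ##...######
  ##...# ####
  ###.## ####
   ##.## ####
   ##.## ####

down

         ####
         ####
  ...########
  ###########
  ##...######
  ##...######
  ....@######
  ##...######
  ##...######
  ###.## ####
   ##.## ####
   ##.## ####
   ##.## ####

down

         ####
  ...########
  ###########
  ##...######
  ##...######
  .....######
  ##..@######
  ##...######
  ###.#######
   ##.## ####
   ##.## ####
   ##.## ####
   ##.## ####

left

          ###
   ...#######
   ##########
   ##...#####
   ##...#####
   .....#####
   ##.@.#####
   ##...#####
   ###.######
    ##.## ###
    ##.## ###
    ##.## ###
    ##.## ###

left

           ##
    ...######
    #########
    ##...####
    ##...####
    .....####
    ##@..####
    ##...####
    ###.#####
     ##.## ##
     ##.## ##
     ##.## ##
     ##.## ##

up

           ##
           ##
    ...######
    #########
    ##...####
    ##...####
    ..@..####
    ##...####
    ##...####
    ###.#####
     ##.## ##
     ##.## ##
     ##.## ##

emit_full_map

...####
#######
##...##
##...##
..@..##
##...##
##...##
###.###
 ##.## 
 ##.## 
 ##.## 
 ##.## 
 ##.## 
 ##.## 


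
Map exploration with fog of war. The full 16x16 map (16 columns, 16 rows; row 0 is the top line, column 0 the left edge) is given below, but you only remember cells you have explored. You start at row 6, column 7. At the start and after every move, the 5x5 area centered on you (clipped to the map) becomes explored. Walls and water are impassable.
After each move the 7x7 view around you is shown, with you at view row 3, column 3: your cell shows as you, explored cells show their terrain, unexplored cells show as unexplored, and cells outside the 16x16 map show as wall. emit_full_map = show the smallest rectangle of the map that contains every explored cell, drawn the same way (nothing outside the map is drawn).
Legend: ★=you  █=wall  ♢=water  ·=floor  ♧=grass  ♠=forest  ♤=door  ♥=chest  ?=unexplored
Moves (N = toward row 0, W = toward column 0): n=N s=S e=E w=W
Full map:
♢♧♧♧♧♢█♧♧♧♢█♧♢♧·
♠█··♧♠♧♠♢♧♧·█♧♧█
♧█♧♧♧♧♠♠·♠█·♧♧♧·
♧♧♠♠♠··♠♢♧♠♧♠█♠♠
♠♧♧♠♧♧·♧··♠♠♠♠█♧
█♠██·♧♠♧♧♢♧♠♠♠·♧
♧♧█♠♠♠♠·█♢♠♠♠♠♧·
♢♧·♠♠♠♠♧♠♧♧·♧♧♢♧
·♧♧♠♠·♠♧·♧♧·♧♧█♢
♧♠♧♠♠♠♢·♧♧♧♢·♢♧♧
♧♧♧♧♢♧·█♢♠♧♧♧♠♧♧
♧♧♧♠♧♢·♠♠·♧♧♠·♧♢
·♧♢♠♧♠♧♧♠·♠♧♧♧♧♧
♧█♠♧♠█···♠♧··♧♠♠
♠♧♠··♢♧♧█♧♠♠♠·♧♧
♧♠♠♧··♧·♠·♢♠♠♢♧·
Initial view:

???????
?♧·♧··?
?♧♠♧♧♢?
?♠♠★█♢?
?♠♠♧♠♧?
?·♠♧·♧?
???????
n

???????
?··♠♢♧?
?♧·♧··?
?♧♠★♧♢?
?♠♠·█♢?
?♠♠♧♠♧?
?·♠♧·♧?

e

???????
··♠♢♧♠?
♧·♧··♠?
♧♠♧★♢♧?
♠♠·█♢♠?
♠♠♧♠♧♧?
·♠♧·♧??

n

???????
?♠♠·♠█?
··♠♢♧♠?
♧·♧★·♠?
♧♠♧♧♢♧?
♠♠·█♢♠?
♠♠♧♠♧♧?

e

???????
♠♠·♠█·?
·♠♢♧♠♧?
·♧·★♠♠?
♠♧♧♢♧♠?
♠·█♢♠♠?
♠♧♠♧♧??

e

???????
♠·♠█·♧?
♠♢♧♠♧♠?
♧··★♠♠?
♧♧♢♧♠♠?
·█♢♠♠♠?
♧♠♧♧???

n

???????
?♢♧♧·█?
♠·♠█·♧?
♠♢♧★♧♠?
♧··♠♠♠?
♧♧♢♧♠♠?
·█♢♠♠♠?

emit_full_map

???♢♧♧·█
?♠♠·♠█·♧
··♠♢♧★♧♠
♧·♧··♠♠♠
♧♠♧♧♢♧♠♠
♠♠·█♢♠♠♠
♠♠♧♠♧♧??
·♠♧·♧???

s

?♢♧♧·█?
♠·♠█·♧?
♠♢♧♠♧♠?
♧··★♠♠?
♧♧♢♧♠♠?
·█♢♠♠♠?
♧♠♧♧???

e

♢♧♧·█??
·♠█·♧♧?
♢♧♠♧♠█?
··♠★♠♠?
♧♢♧♠♠♠?
█♢♠♠♠♠?
♠♧♧????

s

·♠█·♧♧?
♢♧♠♧♠█?
··♠♠♠♠?
♧♢♧★♠♠?
█♢♠♠♠♠?
♠♧♧·♧♧?
·♧?????

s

♢♧♠♧♠█?
··♠♠♠♠?
♧♢♧♠♠♠?
█♢♠★♠♠?
♠♧♧·♧♧?
·♧♧·♧♧?
???????

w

♠♢♧♠♧♠█
♧··♠♠♠♠
♧♧♢♧♠♠♠
·█♢★♠♠♠
♧♠♧♧·♧♧
♧·♧♧·♧♧
???????

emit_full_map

???♢♧♧·█?
?♠♠·♠█·♧♧
··♠♢♧♠♧♠█
♧·♧··♠♠♠♠
♧♠♧♧♢♧♠♠♠
♠♠·█♢★♠♠♠
♠♠♧♠♧♧·♧♧
·♠♧·♧♧·♧♧

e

♢♧♠♧♠█?
··♠♠♠♠?
♧♢♧♠♠♠?
█♢♠★♠♠?
♠♧♧·♧♧?
·♧♧·♧♧?
???????

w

♠♢♧♠♧♠█
♧··♠♠♠♠
♧♧♢♧♠♠♠
·█♢★♠♠♠
♧♠♧♧·♧♧
♧·♧♧·♧♧
???????


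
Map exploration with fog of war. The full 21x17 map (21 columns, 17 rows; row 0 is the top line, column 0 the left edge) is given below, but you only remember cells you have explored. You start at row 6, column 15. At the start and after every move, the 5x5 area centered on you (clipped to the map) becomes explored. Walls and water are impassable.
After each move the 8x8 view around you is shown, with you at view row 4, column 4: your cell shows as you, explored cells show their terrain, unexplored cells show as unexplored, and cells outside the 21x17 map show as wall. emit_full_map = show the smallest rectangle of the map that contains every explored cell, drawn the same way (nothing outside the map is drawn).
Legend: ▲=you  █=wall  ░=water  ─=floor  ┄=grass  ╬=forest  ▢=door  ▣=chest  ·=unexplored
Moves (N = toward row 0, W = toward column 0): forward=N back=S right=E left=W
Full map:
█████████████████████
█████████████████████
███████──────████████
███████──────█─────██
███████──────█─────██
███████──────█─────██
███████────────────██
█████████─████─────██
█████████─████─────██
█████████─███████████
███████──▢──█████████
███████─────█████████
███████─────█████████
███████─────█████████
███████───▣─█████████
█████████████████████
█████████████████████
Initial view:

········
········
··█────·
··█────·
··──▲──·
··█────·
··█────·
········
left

········
········
··─█────
··─█────
··──▲───
··██────
··██────
········

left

········
········
··──█───
··──█───
··──▲───
··███───
··███───
········

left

········
········
··───█──
··───█──
··──▲───
··████──
··████──
········

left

········
········
··────█─
··────█─
··──▲───
··─████─
··─████─
········

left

········
········
··─────█
··─────█
··──▲───
··█─████
··█─████
········

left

········
········
··──────
··──────
··──▲───
··██─███
··██─███
········

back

········
··──────
··──────
··──────
··██▲███
··██─███
··██─██·
········

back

··──────
··──────
··──────
··██─███
··██▲███
··██─██·
··──▢──·
········

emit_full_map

──────█────
──────█────
───────────
██─████────
██▲████────
██─██······
──▢──······

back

··──────
··──────
··██─███
··██─███
··██▲██·
··──▢──·
··─────·
········

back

··──────
··██─███
··██─███
··██─██·
··──▲──·
··─────·
··─────·
········

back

··██─███
··██─███
··██─██·
··──▢──·
··──▲──·
··─────·
··─────·
········

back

··██─███
··██─██·
··──▢──·
··─────·
··──▲──·
··─────·
··───▣─·
········

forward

··██─███
··██─███
··██─██·
··──▢──·
··──▲──·
··─────·
··─────·
··───▣─·

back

··██─███
··██─██·
··──▢──·
··─────·
··──▲──·
··─────·
··───▣─·
········

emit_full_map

──────█────
──────█────
───────────
██─████────
██─████────
██─██······
──▢──······
─────······
──▲──······
─────······
───▣─······

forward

··██─███
··██─███
··██─██·
··──▢──·
··──▲──·
··─────·
··─────·
··───▣─·

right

·██─████
·██─████
·██─███·
·──▢──█·
·───▲─█·
·─────█·
·─────█·
·───▣─··

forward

·───────
·██─████
·██─████
·██─███·
·──▢▲─█·
·─────█·
·─────█·
·─────█·

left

··──────
··██─███
··██─███
··██─███
··──▲──█
··─────█
··─────█
··─────█

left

···─────
···██─██
··███─██
··███─██
··█─▲▢──
··█─────
··█─────
···─────

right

··──────
··██─███
·███─███
·███─███
·█──▲──█
·█─────█
·█─────█
··─────█

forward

··──────
··──────
··██─███
·███─███
·███▲███
·█──▢──█
·█─────█
·█─────█

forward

··──────
··──────
··──────
··██─███
·███▲███
·███─███
·█──▢──█
·█─────█

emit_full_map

·──────█────
·──────█────
·───────────
·██─████────
███▲████────
███─███·····
█──▢──█·····
█─────█·····
█─────█·····
·─────█·····
·───▣─······

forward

········
··──────
··──────
··──────
··██▲███
·███─███
·███─███
·█──▢──█

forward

········
········
··──────
··──────
··──▲───
··██─███
·███─███
·███─███

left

········
········
··█─────
··█─────
··█─▲───
··███─██
··███─██
··███─██

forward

········
········
··█────·
··█─────
··█─▲───
··█─────
··███─██
··███─██

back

········
··█────·
··█─────
··█─────
··█─▲───
··███─██
··███─██
··███─██

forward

········
········
··█────·
··█─────
··█─▲───
··█─────
··███─██
··███─██

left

········
········
··██────
··██────
··██▲───
··██────
··████─█
···███─█

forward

········
········
··██───·
··██────
··██▲───
··██────
··██────
··████─█

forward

████████
········
··█████·
··██───·
··██▲───
··██────
··██────
··██────

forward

████████
████████
··█████·
··█████·
··██▲──·
··██────
··██────
··██────

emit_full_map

█████········
█████········
██▲──········
██────·······
██──────█────
██──────█────
██───────────
████─████────
·███─████────
·███─███·····
·█──▢──█·····
·█─────█·····
·█─────█·····
··─────█·····
··───▣─······
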